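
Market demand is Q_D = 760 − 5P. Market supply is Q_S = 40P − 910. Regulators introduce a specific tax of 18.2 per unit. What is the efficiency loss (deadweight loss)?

In inverse form: demand P = 152 − 0.2Q, supply P = 22.75 + 0.025Q.
Competitive equilibrium: 152 − 0.2Q = 22.75 + 0.025Q → Q* = 574.4444, P* = 37.1111.
With the tax, the buyer price exceeds the seller price by 18.2: (152 − 0.2Q) − (22.75 + 0.025Q) = 18.2 → Q' = 493.5556.
ΔQ = 574.4444 − 493.5556 = 80.8888; the wedge equals the tax, 18.2.
Welfare loss = ½ × 80.8888 × 18.2 = 736.09.

736.09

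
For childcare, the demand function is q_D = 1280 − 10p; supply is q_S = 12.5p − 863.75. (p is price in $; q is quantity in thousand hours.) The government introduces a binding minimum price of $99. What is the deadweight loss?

$124.69 thousand

In inverse form: demand p = 128 − 0.1q, supply p = 69.1 + 0.08q.
Competitive equilibrium: 128 − 0.1q = 69.1 + 0.08q → q* = 327.2222, p* = 95.2778.
At the floor p = 99, quantity demanded = (128 − 99)/0.1 = 290.
Sellers' marginal cost at q' = 290: 69.1 + 0.08·290 = 92.3.
Δq = 327.2222 − 290 = 37.2222; wedge = 99 − 92.3 = 6.7.
Deadweight loss = ½ × 37.2222 × 6.7 = $124.69 thousand.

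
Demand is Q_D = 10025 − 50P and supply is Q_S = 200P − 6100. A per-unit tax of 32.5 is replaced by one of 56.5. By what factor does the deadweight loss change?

3.022

In inverse form: demand P = 200.5 − 0.02Q, supply P = 30.5 + 0.005Q.
Competitive equilibrium: 200.5 − 0.02Q = 30.5 + 0.005Q → Q* = 6800, P* = 64.5.
For a per-unit tax t: ΔQ = t/0.025, so DWL = ½·t·(t/0.025) = t²/0.05.
At t = 32.5: DWL = 21125. At t = 56.5: DWL = 63845.
Ratio = (56.5/32.5)² = 3.022.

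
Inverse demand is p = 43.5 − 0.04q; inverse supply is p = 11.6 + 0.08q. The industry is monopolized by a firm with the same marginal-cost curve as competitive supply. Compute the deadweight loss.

265

Competitive equilibrium: 43.5 − 0.04q = 11.6 + 0.08q → q* = 265.8333, p* = 32.8667.
Marginal revenue: MR = 43.5 − 0.08q. Set MR = MC: 43.5 − 0.08q = 11.6 + 0.08q → q_m = 199.375.
Price p_m = 43.5 − 0.04·199.375 = 35.525; MC(q_m) = 11.6 + 0.08·199.375 = 27.55.
Competitive q* = 265.8333, so Δq = 66.4583; wedge = 35.525 − 27.55 = 7.975.
Deadweight loss = ½ × 66.4583 × 7.975 = 265.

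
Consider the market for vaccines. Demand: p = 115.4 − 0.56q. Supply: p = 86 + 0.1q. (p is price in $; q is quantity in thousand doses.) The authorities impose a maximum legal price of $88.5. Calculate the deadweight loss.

$126.07 thousand

Competitive equilibrium: 115.4 − 0.56q = 86 + 0.1q → q* = 44.5455, p* = 90.4545.
At the ceiling p = 88.5, quantity supplied = (88.5 − 86)/0.1 = 25.
Willingness to pay at q' = 25: 115.4 − 0.56·25 = 101.4.
Δq = 44.5455 − 25 = 19.5455; wedge = 101.4 − 88.5 = 12.9.
Deadweight loss = ½ × 19.5455 × 12.9 = $126.07 thousand.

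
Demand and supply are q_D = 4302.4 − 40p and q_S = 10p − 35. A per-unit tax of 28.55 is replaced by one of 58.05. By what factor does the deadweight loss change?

4.134

In inverse form: demand p = 107.56 − 0.025q, supply p = 3.5 + 0.1q.
Competitive equilibrium: 107.56 − 0.025q = 3.5 + 0.1q → q* = 832.48, p* = 86.748.
For a per-unit tax t: Δq = t/0.125, so DWL = ½·t·(t/0.125) = t²/0.25.
At t = 28.55: DWL = 3260.41. At t = 58.05: DWL = 13479.21.
Ratio = (58.05/28.55)² = 4.134.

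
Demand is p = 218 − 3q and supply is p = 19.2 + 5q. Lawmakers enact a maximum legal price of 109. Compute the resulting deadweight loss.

189.89

Competitive equilibrium: 218 − 3q = 19.2 + 5q → q* = 24.85, p* = 143.45.
At the ceiling p = 109, quantity supplied = (109 − 19.2)/5 = 17.96.
Willingness to pay at q' = 17.96: 218 − 3·17.96 = 164.12.
Δq = 24.85 − 17.96 = 6.89; wedge = 164.12 − 109 = 55.12.
DWL = ½ × 6.89 × 55.12 = 189.89.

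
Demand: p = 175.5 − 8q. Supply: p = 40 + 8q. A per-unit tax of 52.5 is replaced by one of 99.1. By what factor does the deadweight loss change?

Competitive equilibrium: 175.5 − 8q = 40 + 8q → q* = 8.4688, p* = 107.75.
For a per-unit tax t: Δq = t/16, so DWL = ½·t·(t/16) = t²/32.
At t = 52.5: DWL = 86.133. At t = 99.1: DWL = 306.900.
Ratio = (99.1/52.5)² = 3.563.

3.563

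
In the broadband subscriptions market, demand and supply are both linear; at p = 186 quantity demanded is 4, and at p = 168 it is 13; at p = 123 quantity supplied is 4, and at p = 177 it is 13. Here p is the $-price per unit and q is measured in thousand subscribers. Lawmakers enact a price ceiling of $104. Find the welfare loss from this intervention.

Demand slope = (168 − 186)/(13 − 4) = −2, so p = 194 − 2q.
Supply slope = (177 − 123)/(13 − 4) = 6, so p = 99 + 6q.
Competitive equilibrium: 194 − 2q = 99 + 6q → q* = 11.875, p* = 170.25.
At the ceiling p = 104, quantity supplied = (104 − 99)/6 = 0.83333.
Willingness to pay at q' = 0.83333: 194 − 2·0.83333 = 192.33334.
Δq = 11.875 − 0.83333 = 11.04167; wedge = 192.33334 − 104 = 88.33334.
Deadweight loss = ½ × 11.04167 × 88.33334 = $487.67 thousand.

$487.67 thousand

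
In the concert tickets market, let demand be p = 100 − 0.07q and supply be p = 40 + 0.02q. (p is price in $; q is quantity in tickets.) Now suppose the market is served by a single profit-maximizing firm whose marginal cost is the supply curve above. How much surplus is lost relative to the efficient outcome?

Competitive equilibrium: 100 − 0.07q = 40 + 0.02q → q* = 666.6667, p* = 53.3333.
Marginal revenue: MR = 100 − 0.14q. Set MR = MC: 100 − 0.14q = 40 + 0.02q → q_m = 375.
Price p_m = 100 − 0.07·375 = 73.75; MC(q_m) = 40 + 0.02·375 = 47.5.
Competitive q* = 666.6667, so Δq = 291.6667; wedge = 73.75 − 47.5 = 26.25.
Welfare loss = ½ × 291.6667 × 26.25 = $3828.125.

$3828.125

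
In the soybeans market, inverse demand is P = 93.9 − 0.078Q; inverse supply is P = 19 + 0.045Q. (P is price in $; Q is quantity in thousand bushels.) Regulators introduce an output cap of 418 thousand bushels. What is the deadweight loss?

$2242.24 thousand

Competitive equilibrium: 93.9 − 0.078Q = 19 + 0.045Q → Q* = 608.9431, P* = 46.4024.
At Q = 418: demand price = 93.9 − 0.078·418 = 61.296; supply price = 19 + 0.045·418 = 37.81.
ΔQ = 608.9431 − 418 = 190.9431; wedge = 61.296 − 37.81 = 23.486.
DWL = ½ × 190.9431 × 23.486 = $2242.24 thousand.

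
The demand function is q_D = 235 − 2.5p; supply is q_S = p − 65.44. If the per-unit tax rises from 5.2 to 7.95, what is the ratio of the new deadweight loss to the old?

2.337

In inverse form: demand p = 94 − 0.4q, supply p = 65.44 + q.
Competitive equilibrium: 94 − 0.4q = 65.44 + q → q* = 20.4, p* = 85.84.
For a per-unit tax t: Δq = t/1.4, so DWL = ½·t·(t/1.4) = t²/2.8.
At t = 5.2: DWL = 9.657. At t = 7.95: DWL = 22.572.
Ratio = (7.95/5.2)² = 2.337.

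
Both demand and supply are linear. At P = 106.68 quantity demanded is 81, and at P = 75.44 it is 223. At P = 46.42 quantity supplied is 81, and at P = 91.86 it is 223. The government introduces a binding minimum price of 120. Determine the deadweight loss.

Demand slope = (75.44 − 106.68)/(223 − 81) = −0.22, so P = 124.5 − 0.22Q.
Supply slope = (91.86 − 46.42)/(223 − 81) = 0.32, so P = 20.5 + 0.32Q.
Competitive equilibrium: 124.5 − 0.22Q = 20.5 + 0.32Q → Q* = 192.5926, P* = 82.1296.
At the floor P = 120, quantity demanded = (124.5 − 120)/0.22 = 20.4545.
Sellers' marginal cost at Q' = 20.4545: 20.5 + 0.32·20.4545 = 27.0454.
ΔQ = 192.5926 − 20.4545 = 172.1381; wedge = 120 − 27.0454 = 92.9546.
Welfare loss = ½ × 172.1381 × 92.9546 = 8000.51.

8000.51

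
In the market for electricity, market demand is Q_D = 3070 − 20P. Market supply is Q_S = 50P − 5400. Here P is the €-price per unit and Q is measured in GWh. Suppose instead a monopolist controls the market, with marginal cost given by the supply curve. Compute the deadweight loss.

In inverse form: demand P = 153.5 − 0.05Q, supply P = 108 + 0.02Q.
Competitive equilibrium: 153.5 − 0.05Q = 108 + 0.02Q → Q* = 650, P* = 121.
Marginal revenue: MR = 153.5 − 0.1Q. Set MR = MC: 153.5 − 0.1Q = 108 + 0.02Q → Q_m = 379.166667.
Price P_m = 153.5 − 0.05·379.166667 = 134.541667; MC(Q_m) = 108 + 0.02·379.166667 = 115.583333.
Competitive Q* = 650, so ΔQ = 270.833333; wedge = 134.541667 − 115.583333 = 18.958334.
The triangle = ½ × 270.833333 × 18.958334 = €2567.27.

€2567.27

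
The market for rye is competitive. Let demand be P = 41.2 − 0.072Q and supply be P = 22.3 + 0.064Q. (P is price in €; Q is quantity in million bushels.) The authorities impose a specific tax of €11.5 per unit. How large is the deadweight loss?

€486.21 million

Competitive equilibrium: 41.2 − 0.072Q = 22.3 + 0.064Q → Q* = 138.9706, P* = 31.1941.
With the tax, the buyer price exceeds the seller price by 11.5: (41.2 − 0.072Q) − (22.3 + 0.064Q) = 11.5 → Q' = 54.4118.
ΔQ = 138.9706 − 54.4118 = 84.5588; the wedge equals the tax, 11.5.
The triangle = ½ × 84.5588 × 11.5 = €486.21 million.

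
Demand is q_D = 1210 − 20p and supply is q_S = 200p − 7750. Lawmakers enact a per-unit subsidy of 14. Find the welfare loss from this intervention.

In inverse form: demand p = 60.5 − 0.05q, supply p = 38.75 + 0.005q.
Competitive equilibrium: 60.5 − 0.05q = 38.75 + 0.005q → q* = 395.4545, p* = 40.7273.
The subsidy lowers effective supply by 14: p = 24.75 + 0.005q.
New quantity: 60.5 − 0.05q = 24.75 + 0.005q → q' = 650.
Overproduction Δq = 650 − 395.4545 = 254.5455; wedge = subsidy = 14.
Welfare loss = ½ × 254.5455 × 14 = 1781.82.

1781.82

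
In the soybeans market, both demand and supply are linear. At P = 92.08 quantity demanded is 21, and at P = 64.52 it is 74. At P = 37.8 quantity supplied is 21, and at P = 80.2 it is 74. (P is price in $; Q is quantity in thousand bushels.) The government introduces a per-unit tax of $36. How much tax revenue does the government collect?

$1254.55 thousand

Demand slope = (64.52 − 92.08)/(74 − 21) = −0.52, so P = 103 − 0.52Q.
Supply slope = (80.2 − 37.8)/(74 − 21) = 0.8, so P = 21 + 0.8Q.
Competitive equilibrium: 103 − 0.52Q = 21 + 0.8Q → Q* = 62.1212, P* = 70.697.
With the tax, the buyer price exceeds the seller price by 36: (103 − 0.52Q) − (21 + 0.8Q) = 36 → Q' = 34.8485.
Tax revenue = 36 × 34.8485 = $1254.55 thousand.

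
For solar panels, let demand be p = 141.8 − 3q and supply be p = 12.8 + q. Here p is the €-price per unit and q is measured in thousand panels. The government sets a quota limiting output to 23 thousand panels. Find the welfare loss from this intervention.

€171.125 thousand

Competitive equilibrium: 141.8 − 3q = 12.8 + q → q* = 32.25, p* = 45.05.
At q = 23: demand price = 141.8 − 3·23 = 72.8; supply price = 12.8 + 1·23 = 35.8.
Δq = 32.25 − 23 = 9.25; wedge = 72.8 − 35.8 = 37.
Deadweight loss = ½ × 9.25 × 37 = €171.125 thousand.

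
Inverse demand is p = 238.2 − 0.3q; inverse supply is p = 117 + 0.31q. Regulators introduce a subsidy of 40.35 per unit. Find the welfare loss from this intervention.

1334.53

Competitive equilibrium: 238.2 − 0.3q = 117 + 0.31q → q* = 198.6885, p* = 178.5934.
The subsidy lowers effective supply by 40.35: p = 76.65 + 0.31q.
New quantity: 238.2 − 0.3q = 76.65 + 0.31q → q' = 264.8361.
Overproduction Δq = 264.8361 − 198.6885 = 66.1476; wedge = subsidy = 40.35.
Welfare loss = ½ × 66.1476 × 40.35 = 1334.53.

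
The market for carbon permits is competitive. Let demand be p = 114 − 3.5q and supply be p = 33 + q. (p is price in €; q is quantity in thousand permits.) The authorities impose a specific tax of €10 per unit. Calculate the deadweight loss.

Competitive equilibrium: 114 − 3.5q = 33 + q → q* = 18, p* = 51.
With the tax, the buyer price exceeds the seller price by 10: (114 − 3.5q) − (33 + q) = 10 → q' = 15.7778.
Δq = 18 − 15.7778 = 2.2222; the wedge equals the tax, 10.
DWL = ½ × 2.2222 × 10 = €11.11 thousand.

€11.11 thousand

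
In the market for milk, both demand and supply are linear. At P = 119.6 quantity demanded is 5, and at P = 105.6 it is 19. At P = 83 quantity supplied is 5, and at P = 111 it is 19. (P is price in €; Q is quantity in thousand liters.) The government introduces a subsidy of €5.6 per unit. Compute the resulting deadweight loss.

Demand slope = (105.6 − 119.6)/(19 − 5) = −1, so P = 124.6 − Q.
Supply slope = (111 − 83)/(19 − 5) = 2, so P = 73 + 2Q.
Competitive equilibrium: 124.6 − Q = 73 + 2Q → Q* = 17.2, P* = 107.4.
The subsidy lowers effective supply by 5.6: P = 67.4 + 2Q.
New quantity: 124.6 − Q = 67.4 + 2Q → Q' = 19.0667.
Overproduction ΔQ = 19.0667 − 17.2 = 1.8667; wedge = subsidy = 5.6.
Welfare loss = ½ × 1.8667 × 5.6 = €5.23 thousand.

€5.23 thousand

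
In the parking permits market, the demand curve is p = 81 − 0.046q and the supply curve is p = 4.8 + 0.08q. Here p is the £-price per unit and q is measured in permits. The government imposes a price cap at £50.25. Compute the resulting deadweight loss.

Competitive equilibrium: 81 − 0.046q = 4.8 + 0.08q → q* = 604.7619, p* = 53.181.
At the ceiling p = 50.25, quantity supplied = (50.25 − 4.8)/0.08 = 568.125.
Willingness to pay at q' = 568.125: 81 − 0.046·568.125 = 54.8663.
Δq = 604.7619 − 568.125 = 36.6369; wedge = 54.8663 − 50.25 = 4.6163.
Welfare loss = ½ × 36.6369 × 4.6163 = £84.56.

£84.56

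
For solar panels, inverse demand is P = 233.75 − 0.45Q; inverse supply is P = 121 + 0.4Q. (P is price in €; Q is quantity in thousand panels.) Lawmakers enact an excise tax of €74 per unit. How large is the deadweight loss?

€3221.18 thousand

Competitive equilibrium: 233.75 − 0.45Q = 121 + 0.4Q → Q* = 132.6471, P* = 174.0588.
With the tax, the buyer price exceeds the seller price by 74: (233.75 − 0.45Q) − (121 + 0.4Q) = 74 → Q' = 45.5882.
ΔQ = 132.6471 − 45.5882 = 87.0589; the wedge equals the tax, 74.
Welfare loss = ½ × 87.0589 × 74 = €3221.18 thousand.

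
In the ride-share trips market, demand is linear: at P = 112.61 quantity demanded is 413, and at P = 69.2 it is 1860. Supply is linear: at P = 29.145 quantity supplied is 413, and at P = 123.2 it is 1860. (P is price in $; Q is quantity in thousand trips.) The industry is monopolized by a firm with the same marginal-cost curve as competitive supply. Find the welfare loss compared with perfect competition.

$4564.13 thousand

Demand slope = (69.2 − 112.61)/(1860 − 413) = −0.03, so P = 125 − 0.03Q.
Supply slope = (123.2 − 29.145)/(1860 − 413) = 0.065, so P = 2.3 + 0.065Q.
Competitive equilibrium: 125 − 0.03Q = 2.3 + 0.065Q → Q* = 1291.5789, P* = 86.2526.
Marginal revenue: MR = 125 − 0.06Q. Set MR = MC: 125 − 0.06Q = 2.3 + 0.065Q → Q_m = 981.6.
Price P_m = 125 − 0.03·981.6 = 95.552; MC(Q_m) = 2.3 + 0.065·981.6 = 66.104.
Competitive Q* = 1291.5789, so ΔQ = 309.9789; wedge = 95.552 − 66.104 = 29.448.
The triangle = ½ × 309.9789 × 29.448 = $4564.13 thousand.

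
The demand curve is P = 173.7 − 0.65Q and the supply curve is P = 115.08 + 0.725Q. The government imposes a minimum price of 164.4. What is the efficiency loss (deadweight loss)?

551.59

Competitive equilibrium: 173.7 − 0.65Q = 115.08 + 0.725Q → Q* = 42.6327, P* = 145.9887.
At the floor P = 164.4, quantity demanded = (173.7 − 164.4)/0.65 = 14.3077.
Sellers' marginal cost at Q' = 14.3077: 115.08 + 0.725·14.3077 = 125.4531.
ΔQ = 42.6327 − 14.3077 = 28.325; wedge = 164.4 − 125.4531 = 38.9469.
The triangle = ½ × 28.325 × 38.9469 = 551.59.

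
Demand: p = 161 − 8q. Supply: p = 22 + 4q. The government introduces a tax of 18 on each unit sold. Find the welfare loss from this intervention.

Competitive equilibrium: 161 − 8q = 22 + 4q → q* = 11.5833, p* = 68.3333.
With the tax, the buyer price exceeds the seller price by 18: (161 − 8q) − (22 + 4q) = 18 → q' = 10.0833.
Δq = 11.5833 − 10.0833 = 1.5; the wedge equals the tax, 18.
Welfare loss = ½ × 1.5 × 18 = 13.50.

13.50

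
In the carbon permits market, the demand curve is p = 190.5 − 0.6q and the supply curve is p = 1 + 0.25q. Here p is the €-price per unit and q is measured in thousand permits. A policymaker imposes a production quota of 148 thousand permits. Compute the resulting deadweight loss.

Competitive equilibrium: 190.5 − 0.6q = 1 + 0.25q → q* = 222.9412, p* = 56.7353.
At q = 148: demand price = 190.5 − 0.6·148 = 101.7; supply price = 1 + 0.25·148 = 38.
Δq = 222.9412 − 148 = 74.9412; wedge = 101.7 − 38 = 63.7.
Deadweight loss = ½ × 74.9412 × 63.7 = €2386.88 thousand.

€2386.88 thousand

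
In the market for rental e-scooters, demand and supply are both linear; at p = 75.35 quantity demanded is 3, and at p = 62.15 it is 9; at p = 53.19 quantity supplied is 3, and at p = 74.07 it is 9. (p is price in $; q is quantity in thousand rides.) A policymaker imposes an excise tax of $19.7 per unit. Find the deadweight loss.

Demand slope = (62.15 − 75.35)/(9 − 3) = −2.2, so p = 81.95 − 2.2q.
Supply slope = (74.07 − 53.19)/(9 − 3) = 3.48, so p = 42.75 + 3.48q.
Competitive equilibrium: 81.95 − 2.2q = 42.75 + 3.48q → q* = 6.9014, p* = 66.7669.
With the tax, the buyer price exceeds the seller price by 19.7: (81.95 − 2.2q) − (42.75 + 3.48q) = 19.7 → q' = 3.4331.
Δq = 6.9014 − 3.4331 = 3.4683; the wedge equals the tax, 19.7.
Welfare loss = ½ × 3.4683 × 19.7 = $34.16 thousand.

$34.16 thousand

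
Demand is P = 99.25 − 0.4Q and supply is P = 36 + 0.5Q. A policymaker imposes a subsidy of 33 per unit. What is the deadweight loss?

Competitive equilibrium: 99.25 − 0.4Q = 36 + 0.5Q → Q* = 70.2778, P* = 71.1389.
The subsidy lowers effective supply by 33: P = 3 + 0.5Q.
New quantity: 99.25 − 0.4Q = 3 + 0.5Q → Q' = 106.9444.
Overproduction ΔQ = 106.9444 − 70.2778 = 36.6666; wedge = subsidy = 33.
Deadweight loss = ½ × 36.6666 × 33 = 605.

605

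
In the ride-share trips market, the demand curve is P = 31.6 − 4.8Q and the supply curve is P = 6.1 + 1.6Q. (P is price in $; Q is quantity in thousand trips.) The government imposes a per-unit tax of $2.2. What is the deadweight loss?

$0.38 thousand

Competitive equilibrium: 31.6 − 4.8Q = 6.1 + 1.6Q → Q* = 3.9844, P* = 12.475.
With the tax, the buyer price exceeds the seller price by 2.2: (31.6 − 4.8Q) − (6.1 + 1.6Q) = 2.2 → Q' = 3.6406.
ΔQ = 3.9844 − 3.6406 = 0.3438; the wedge equals the tax, 2.2.
DWL = ½ × 0.3438 × 2.2 = $0.38 thousand.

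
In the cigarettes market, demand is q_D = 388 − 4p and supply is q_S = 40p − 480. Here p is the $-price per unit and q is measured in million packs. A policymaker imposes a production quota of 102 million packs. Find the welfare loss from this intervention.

In inverse form: demand p = 97 − 0.25q, supply p = 12 + 0.025q.
Competitive equilibrium: 97 − 0.25q = 12 + 0.025q → q* = 309.0909, p* = 19.7273.
At q = 102: demand price = 97 − 0.25·102 = 71.5; supply price = 12 + 0.025·102 = 14.55.
Δq = 309.0909 − 102 = 207.0909; wedge = 71.5 − 14.55 = 56.95.
Welfare loss = ½ × 207.0909 × 56.95 = $5896.91 million.

$5896.91 million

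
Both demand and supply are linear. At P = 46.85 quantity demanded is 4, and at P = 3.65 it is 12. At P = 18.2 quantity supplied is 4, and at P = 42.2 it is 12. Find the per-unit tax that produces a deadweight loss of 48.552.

28.56

Demand slope = (3.65 − 46.85)/(12 − 4) = −5.4, so P = 68.45 − 5.4Q.
Supply slope = (42.2 − 18.2)/(12 − 4) = 3, so P = 6.2 + 3Q.
Competitive equilibrium: 68.45 − 5.4Q = 6.2 + 3Q → Q* = 7.4107, P* = 28.4321.
A tax t gives ΔQ = t/8.4 and wedge t, so DWL = t²/16.8.
t²/16.8 = 48.552 → t² = 815.6736 → t = 28.56.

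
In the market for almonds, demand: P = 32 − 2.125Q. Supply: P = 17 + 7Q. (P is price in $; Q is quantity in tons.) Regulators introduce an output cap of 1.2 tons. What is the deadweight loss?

$0.90

Competitive equilibrium: 32 − 2.125Q = 17 + 7Q → Q* = 1.6438, P* = 28.5068.
At Q = 1.2: demand price = 32 − 2.125·1.2 = 29.45; supply price = 17 + 7·1.2 = 25.4.
ΔQ = 1.6438 − 1.2 = 0.4438; wedge = 29.45 − 25.4 = 4.05.
Welfare loss = ½ × 0.4438 × 4.05 = $0.90.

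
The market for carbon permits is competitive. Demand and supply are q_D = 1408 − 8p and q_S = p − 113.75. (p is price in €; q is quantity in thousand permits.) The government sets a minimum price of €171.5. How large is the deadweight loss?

In inverse form: demand p = 176 − 0.125q, supply p = 113.75 + q.
Competitive equilibrium: 176 − 0.125q = 113.75 + q → q* = 55.3333, p* = 169.0833.
At the floor p = 171.5, quantity demanded = (176 − 171.5)/0.125 = 36.
Sellers' marginal cost at q' = 36: 113.75 + 1·36 = 149.75.
Δq = 55.3333 − 36 = 19.3333; wedge = 171.5 − 149.75 = 21.75.
DWL = ½ × 19.3333 × 21.75 = €210.25 thousand.

€210.25 thousand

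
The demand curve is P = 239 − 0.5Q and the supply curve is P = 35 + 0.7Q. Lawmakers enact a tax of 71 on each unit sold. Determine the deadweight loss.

2100.42

Competitive equilibrium: 239 − 0.5Q = 35 + 0.7Q → Q* = 170, P* = 154.
With the tax, the buyer price exceeds the seller price by 71: (239 − 0.5Q) − (35 + 0.7Q) = 71 → Q' = 110.8333.
ΔQ = 170 − 110.8333 = 59.1667; the wedge equals the tax, 71.
Deadweight loss = ½ × 59.1667 × 71 = 2100.42.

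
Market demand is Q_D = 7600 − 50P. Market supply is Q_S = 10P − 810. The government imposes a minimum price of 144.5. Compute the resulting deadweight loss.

2816.67

In inverse form: demand P = 152 − 0.02Q, supply P = 81 + 0.1Q.
Competitive equilibrium: 152 − 0.02Q = 81 + 0.1Q → Q* = 591.6667, P* = 140.1667.
At the floor P = 144.5, quantity demanded = (152 − 144.5)/0.02 = 375.
Sellers' marginal cost at Q' = 375: 81 + 0.1·375 = 118.5.
ΔQ = 591.6667 − 375 = 216.6667; wedge = 144.5 − 118.5 = 26.
Deadweight loss = ½ × 216.6667 × 26 = 2816.67.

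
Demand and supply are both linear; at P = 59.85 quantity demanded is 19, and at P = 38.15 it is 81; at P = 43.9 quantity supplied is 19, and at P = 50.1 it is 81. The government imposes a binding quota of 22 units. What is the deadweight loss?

236.84

Demand slope = (38.15 − 59.85)/(81 − 19) = −0.35, so P = 66.5 − 0.35Q.
Supply slope = (50.1 − 43.9)/(81 − 19) = 0.1, so P = 42 + 0.1Q.
Competitive equilibrium: 66.5 − 0.35Q = 42 + 0.1Q → Q* = 54.4444, P* = 47.4444.
At Q = 22: demand price = 66.5 − 0.35·22 = 58.8; supply price = 42 + 0.1·22 = 44.2.
ΔQ = 54.4444 − 22 = 32.4444; wedge = 58.8 − 44.2 = 14.6.
The triangle = ½ × 32.4444 × 14.6 = 236.84.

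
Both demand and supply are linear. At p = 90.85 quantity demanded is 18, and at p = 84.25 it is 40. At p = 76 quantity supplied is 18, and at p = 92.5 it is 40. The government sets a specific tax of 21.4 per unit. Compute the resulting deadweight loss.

Demand slope = (84.25 − 90.85)/(40 − 18) = −0.3, so p = 96.25 − 0.3q.
Supply slope = (92.5 − 76)/(40 − 18) = 0.75, so p = 62.5 + 0.75q.
Competitive equilibrium: 96.25 − 0.3q = 62.5 + 0.75q → q* = 32.1429, p* = 86.6071.
With the tax, the buyer price exceeds the seller price by 21.4: (96.25 − 0.3q) − (62.5 + 0.75q) = 21.4 → q' = 11.7619.
Δq = 32.1429 − 11.7619 = 20.381; the wedge equals the tax, 21.4.
Deadweight loss = ½ × 20.381 × 21.4 = 218.08.

218.08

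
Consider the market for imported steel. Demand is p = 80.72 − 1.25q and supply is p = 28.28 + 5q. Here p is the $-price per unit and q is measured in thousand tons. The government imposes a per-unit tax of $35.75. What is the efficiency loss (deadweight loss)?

$102.245 thousand

Competitive equilibrium: 80.72 − 1.25q = 28.28 + 5q → q* = 8.3904, p* = 70.232.
With the tax, the buyer price exceeds the seller price by 35.75: (80.72 − 1.25q) − (28.28 + 5q) = 35.75 → q' = 2.6704.
Δq = 8.3904 − 2.6704 = 5.72; the wedge equals the tax, 35.75.
DWL = ½ × 5.72 × 35.75 = $102.245 thousand.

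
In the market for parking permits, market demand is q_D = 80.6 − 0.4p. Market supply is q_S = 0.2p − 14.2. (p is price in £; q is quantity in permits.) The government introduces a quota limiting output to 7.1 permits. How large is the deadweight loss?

£397.84

In inverse form: demand p = 201.5 − 2.5q, supply p = 71 + 5q.
Competitive equilibrium: 201.5 − 2.5q = 71 + 5q → q* = 17.4, p* = 158.
At q = 7.1: demand price = 201.5 − 2.5·7.1 = 183.75; supply price = 71 + 5·7.1 = 106.5.
Δq = 17.4 − 7.1 = 10.3; wedge = 183.75 − 106.5 = 77.25.
Welfare loss = ½ × 10.3 × 77.25 = £397.84.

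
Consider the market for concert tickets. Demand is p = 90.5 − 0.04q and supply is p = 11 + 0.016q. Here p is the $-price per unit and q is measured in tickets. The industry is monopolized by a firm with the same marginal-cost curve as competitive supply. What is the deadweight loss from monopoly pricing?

Competitive equilibrium: 90.5 − 0.04q = 11 + 0.016q → q* = 1419.64286, p* = 33.71429.
Marginal revenue: MR = 90.5 − 0.08q. Set MR = MC: 90.5 − 0.08q = 11 + 0.016q → q_m = 828.125.
Price p_m = 90.5 − 0.04·828.125 = 57.375; MC(q_m) = 11 + 0.016·828.125 = 24.25.
Competitive q* = 1419.64286, so Δq = 591.51786; wedge = 57.375 − 24.25 = 33.125.
Deadweight loss = ½ × 591.51786 × 33.125 = $9797.01.

$9797.01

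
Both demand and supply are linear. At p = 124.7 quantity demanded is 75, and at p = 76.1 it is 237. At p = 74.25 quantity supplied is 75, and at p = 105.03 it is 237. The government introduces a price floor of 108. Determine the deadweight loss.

Demand slope = (76.1 − 124.7)/(237 − 75) = −0.3, so p = 147.2 − 0.3q.
Supply slope = (105.03 − 74.25)/(237 − 75) = 0.19, so p = 60 + 0.19q.
Competitive equilibrium: 147.2 − 0.3q = 60 + 0.19q → q* = 177.9592, p* = 93.8122.
At the floor p = 108, quantity demanded = (147.2 − 108)/0.3 = 130.6667.
Sellers' marginal cost at q' = 130.6667: 60 + 0.19·130.6667 = 84.8267.
Δq = 177.9592 − 130.6667 = 47.2925; wedge = 108 − 84.8267 = 23.1733.
Welfare loss = ½ × 47.2925 × 23.1733 = 547.96.

547.96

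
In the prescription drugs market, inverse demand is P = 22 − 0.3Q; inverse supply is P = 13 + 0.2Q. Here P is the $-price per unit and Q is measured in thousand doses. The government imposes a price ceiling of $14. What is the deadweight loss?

$42.25 thousand

Competitive equilibrium: 22 − 0.3Q = 13 + 0.2Q → Q* = 18, P* = 16.6.
At the ceiling P = 14, quantity supplied = (14 − 13)/0.2 = 5.
Willingness to pay at Q' = 5: 22 − 0.3·5 = 20.5.
ΔQ = 18 − 5 = 13; wedge = 20.5 − 14 = 6.5.
The triangle = ½ × 13 × 6.5 = $42.25 thousand.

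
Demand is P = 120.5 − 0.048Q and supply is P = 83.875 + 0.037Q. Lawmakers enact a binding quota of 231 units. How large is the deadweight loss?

Competitive equilibrium: 120.5 − 0.048Q = 83.875 + 0.037Q → Q* = 430.8824, P* = 99.8176.
At Q = 231: demand price = 120.5 − 0.048·231 = 109.412; supply price = 83.875 + 0.037·231 = 92.422.
ΔQ = 430.8824 − 231 = 199.8824; wedge = 109.412 − 92.422 = 16.99.
DWL = ½ × 199.8824 × 16.99 = 1698.

1698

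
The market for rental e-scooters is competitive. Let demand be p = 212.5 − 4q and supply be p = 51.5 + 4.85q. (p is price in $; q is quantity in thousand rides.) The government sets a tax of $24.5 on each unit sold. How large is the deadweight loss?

$33.91 thousand

Competitive equilibrium: 212.5 − 4q = 51.5 + 4.85q → q* = 18.1921, p* = 139.7316.
With the tax, the buyer price exceeds the seller price by 24.5: (212.5 − 4q) − (51.5 + 4.85q) = 24.5 → q' = 15.4237.
Δq = 18.1921 − 15.4237 = 2.7684; the wedge equals the tax, 24.5.
DWL = ½ × 2.7684 × 24.5 = $33.91 thousand.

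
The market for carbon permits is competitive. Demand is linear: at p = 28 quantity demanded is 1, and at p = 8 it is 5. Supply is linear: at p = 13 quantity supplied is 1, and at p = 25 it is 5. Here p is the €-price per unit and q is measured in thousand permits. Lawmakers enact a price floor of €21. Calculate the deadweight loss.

Demand slope = (8 − 28)/(5 − 1) = −5, so p = 33 − 5q.
Supply slope = (25 − 13)/(5 − 1) = 3, so p = 10 + 3q.
Competitive equilibrium: 33 − 5q = 10 + 3q → q* = 2.875, p* = 18.625.
At the floor p = 21, quantity demanded = (33 − 21)/5 = 2.4.
Sellers' marginal cost at q' = 2.4: 10 + 3·2.4 = 17.2.
Δq = 2.875 − 2.4 = 0.475; wedge = 21 − 17.2 = 3.8.
DWL = ½ × 0.475 × 3.8 = €0.90 thousand.

€0.90 thousand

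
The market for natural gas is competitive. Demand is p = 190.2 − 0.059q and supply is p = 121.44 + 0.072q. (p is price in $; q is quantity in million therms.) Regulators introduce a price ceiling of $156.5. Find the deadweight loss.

Competitive equilibrium: 190.2 − 0.059q = 121.44 + 0.072q → q* = 524.8855, p* = 159.2318.
At the ceiling p = 156.5, quantity supplied = (156.5 − 121.44)/0.072 = 486.9444.
Willingness to pay at q' = 486.9444: 190.2 − 0.059·486.9444 = 161.4703.
Δq = 524.8855 − 486.9444 = 37.9411; wedge = 161.4703 − 156.5 = 4.9703.
Welfare loss = ½ × 37.9411 × 4.9703 = $94.29 million.

$94.29 million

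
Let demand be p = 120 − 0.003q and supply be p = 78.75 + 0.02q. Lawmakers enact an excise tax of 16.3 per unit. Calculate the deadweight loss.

5775.87

Competitive equilibrium: 120 − 0.003q = 78.75 + 0.02q → q* = 1793.4783, p* = 114.6196.
With the tax, the buyer price exceeds the seller price by 16.3: (120 − 0.003q) − (78.75 + 0.02q) = 16.3 → q' = 1084.7826.
Δq = 1793.4783 − 1084.7826 = 708.6957; the wedge equals the tax, 16.3.
Deadweight loss = ½ × 708.6957 × 16.3 = 5775.87.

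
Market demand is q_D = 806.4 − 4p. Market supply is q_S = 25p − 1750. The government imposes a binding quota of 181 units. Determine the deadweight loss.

In inverse form: demand p = 201.6 − 0.25q, supply p = 70 + 0.04q.
Competitive equilibrium: 201.6 − 0.25q = 70 + 0.04q → q* = 453.7931, p* = 88.1517.
At q = 181: demand price = 201.6 − 0.25·181 = 156.35; supply price = 70 + 0.04·181 = 77.24.
Δq = 453.7931 − 181 = 272.7931; wedge = 156.35 − 77.24 = 79.11.
DWL = ½ × 272.7931 × 79.11 = 10790.33.

10790.33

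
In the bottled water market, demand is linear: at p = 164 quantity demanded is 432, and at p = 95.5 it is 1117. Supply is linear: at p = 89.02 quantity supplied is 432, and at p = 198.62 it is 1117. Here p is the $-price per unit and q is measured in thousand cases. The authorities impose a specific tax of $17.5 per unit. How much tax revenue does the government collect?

Demand slope = (95.5 − 164)/(1117 − 432) = −0.1, so p = 207.2 − 0.1q.
Supply slope = (198.62 − 89.02)/(1117 − 432) = 0.16, so p = 19.9 + 0.16q.
Competitive equilibrium: 207.2 − 0.1q = 19.9 + 0.16q → q* = 720.3846, p* = 135.1615.
With the tax, the buyer price exceeds the seller price by 17.5: (207.2 − 0.1q) − (19.9 + 0.16q) = 17.5 → q' = 653.0769.
Tax revenue = 17.5 × 653.0769 = $11428.85 thousand.

$11428.85 thousand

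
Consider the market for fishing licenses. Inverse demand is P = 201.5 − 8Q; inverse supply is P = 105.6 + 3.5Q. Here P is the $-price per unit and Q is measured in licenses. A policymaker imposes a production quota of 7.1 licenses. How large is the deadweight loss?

Competitive equilibrium: 201.5 − 8Q = 105.6 + 3.5Q → Q* = 8.3391, P* = 134.787.
At Q = 7.1: demand price = 201.5 − 8·7.1 = 144.7; supply price = 105.6 + 3.5·7.1 = 130.45.
ΔQ = 8.3391 − 7.1 = 1.2391; wedge = 144.7 − 130.45 = 14.25.
DWL = ½ × 1.2391 × 14.25 = $8.83.

$8.83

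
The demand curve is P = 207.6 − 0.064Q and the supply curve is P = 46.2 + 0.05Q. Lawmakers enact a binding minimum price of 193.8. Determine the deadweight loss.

Competitive equilibrium: 207.6 − 0.064Q = 46.2 + 0.05Q → Q* = 1415.78947, P* = 116.98947.
At the floor P = 193.8, quantity demanded = (207.6 − 193.8)/0.064 = 215.625.
Sellers' marginal cost at Q' = 215.625: 46.2 + 0.05·215.625 = 56.98125.
ΔQ = 1415.78947 − 215.625 = 1200.16447; wedge = 193.8 − 56.98125 = 136.81875.
Deadweight loss = ½ × 1200.16447 × 136.81875 = 82102.50.

82102.50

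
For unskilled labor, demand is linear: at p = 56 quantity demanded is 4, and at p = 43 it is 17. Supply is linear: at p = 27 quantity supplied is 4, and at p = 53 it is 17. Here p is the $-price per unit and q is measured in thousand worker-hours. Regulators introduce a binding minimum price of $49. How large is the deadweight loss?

Demand slope = (43 − 56)/(17 − 4) = −1, so p = 60 − q.
Supply slope = (53 − 27)/(17 − 4) = 2, so p = 19 + 2q.
Competitive equilibrium: 60 − q = 19 + 2q → q* = 13.6667, p* = 46.3333.
At the floor p = 49, quantity demanded = (60 − 49)/1 = 11.
Sellers' marginal cost at q' = 11: 19 + 2·11 = 41.
Δq = 13.6667 − 11 = 2.6667; wedge = 49 − 41 = 8.
The triangle = ½ × 2.6667 × 8 = $10.67 thousand.

$10.67 thousand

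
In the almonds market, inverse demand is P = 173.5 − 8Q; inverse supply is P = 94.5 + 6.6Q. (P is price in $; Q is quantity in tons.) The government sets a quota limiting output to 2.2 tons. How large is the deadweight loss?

Competitive equilibrium: 173.5 − 8Q = 94.5 + 6.6Q → Q* = 5.41096, P* = 130.21233.
At Q = 2.2: demand price = 173.5 − 8·2.2 = 155.9; supply price = 94.5 + 6.6·2.2 = 109.02.
ΔQ = 5.41096 − 2.2 = 3.21096; wedge = 155.9 − 109.02 = 46.88.
Deadweight loss = ½ × 3.21096 × 46.88 = $75.26.

$75.26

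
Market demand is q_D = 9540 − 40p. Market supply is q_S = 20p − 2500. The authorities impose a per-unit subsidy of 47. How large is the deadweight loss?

14726.67

In inverse form: demand p = 238.5 − 0.025q, supply p = 125 + 0.05q.
Competitive equilibrium: 238.5 − 0.025q = 125 + 0.05q → q* = 1513.3333, p* = 200.6667.
The subsidy lowers effective supply by 47: p = 78 + 0.05q.
New quantity: 238.5 − 0.025q = 78 + 0.05q → q' = 2140.
Overproduction Δq = 2140 − 1513.3333 = 626.6667; wedge = subsidy = 47.
Welfare loss = ½ × 626.6667 × 47 = 14726.67.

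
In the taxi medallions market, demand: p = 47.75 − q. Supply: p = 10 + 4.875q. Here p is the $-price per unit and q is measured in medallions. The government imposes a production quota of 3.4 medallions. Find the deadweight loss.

$26.89

Competitive equilibrium: 47.75 − q = 10 + 4.875q → q* = 6.4255, p* = 41.3245.
At q = 3.4: demand price = 47.75 − 1·3.4 = 44.35; supply price = 10 + 4.875·3.4 = 26.575.
Δq = 6.4255 − 3.4 = 3.0255; wedge = 44.35 − 26.575 = 17.775.
Deadweight loss = ½ × 3.0255 × 17.775 = $26.89.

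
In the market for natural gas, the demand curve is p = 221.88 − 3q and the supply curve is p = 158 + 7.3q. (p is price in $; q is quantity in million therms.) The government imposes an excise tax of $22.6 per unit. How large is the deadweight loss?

Competitive equilibrium: 221.88 − 3q = 158 + 7.3q → q* = 6.2019, p* = 203.2742.
With the tax, the buyer price exceeds the seller price by 22.6: (221.88 − 3q) − (158 + 7.3q) = 22.6 → q' = 4.0078.
Δq = 6.2019 − 4.0078 = 2.1941; the wedge equals the tax, 22.6.
The triangle = ½ × 2.1941 × 22.6 = $24.79 million.

$24.79 million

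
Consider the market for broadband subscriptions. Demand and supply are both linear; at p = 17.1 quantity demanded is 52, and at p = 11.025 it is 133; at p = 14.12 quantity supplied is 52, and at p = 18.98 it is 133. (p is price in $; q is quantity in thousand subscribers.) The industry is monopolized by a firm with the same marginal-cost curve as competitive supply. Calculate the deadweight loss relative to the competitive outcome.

$47.24 thousand

Demand slope = (11.025 − 17.1)/(133 − 52) = −0.075, so p = 21 − 0.075q.
Supply slope = (18.98 − 14.12)/(133 − 52) = 0.06, so p = 11 + 0.06q.
Competitive equilibrium: 21 − 0.075q = 11 + 0.06q → q* = 74.0741, p* = 15.4444.
Marginal revenue: MR = 21 − 0.15q. Set MR = MC: 21 − 0.15q = 11 + 0.06q → q_m = 47.619.
Price p_m = 21 − 0.075·47.619 = 17.4286; MC(q_m) = 11 + 0.06·47.619 = 13.8571.
Competitive q* = 74.0741, so Δq = 26.4551; wedge = 17.4286 − 13.8571 = 3.5715.
Deadweight loss = ½ × 26.4551 × 3.5715 = $47.24 thousand.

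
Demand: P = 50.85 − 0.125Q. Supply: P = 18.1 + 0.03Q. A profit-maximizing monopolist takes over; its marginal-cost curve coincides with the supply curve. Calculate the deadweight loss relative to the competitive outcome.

689.55

Competitive equilibrium: 50.85 − 0.125Q = 18.1 + 0.03Q → Q* = 211.2903, P* = 24.4387.
Marginal revenue: MR = 50.85 − 0.25Q. Set MR = MC: 50.85 − 0.25Q = 18.1 + 0.03Q → Q_m = 116.9643.
Price P_m = 50.85 − 0.125·116.9643 = 36.2295; MC(Q_m) = 18.1 + 0.03·116.9643 = 21.6089.
Competitive Q* = 211.2903, so ΔQ = 94.326; wedge = 36.2295 − 21.6089 = 14.6206.
Welfare loss = ½ × 94.326 × 14.6206 = 689.55.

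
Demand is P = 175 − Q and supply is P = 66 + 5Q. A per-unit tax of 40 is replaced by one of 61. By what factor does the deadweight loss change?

2.326

Competitive equilibrium: 175 − Q = 66 + 5Q → Q* = 18.1667, P* = 156.8333.
For a per-unit tax t: ΔQ = t/6, so DWL = ½·t·(t/6) = t²/12.
At t = 40: DWL = 133.333. At t = 61: DWL = 310.083.
Ratio = (61/40)² = 2.326.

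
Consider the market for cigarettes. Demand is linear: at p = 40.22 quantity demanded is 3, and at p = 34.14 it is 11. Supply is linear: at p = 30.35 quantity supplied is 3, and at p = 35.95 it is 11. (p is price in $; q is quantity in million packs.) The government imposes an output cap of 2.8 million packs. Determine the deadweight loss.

$35.37 million

Demand slope = (34.14 − 40.22)/(11 − 3) = −0.76, so p = 42.5 − 0.76q.
Supply slope = (35.95 − 30.35)/(11 − 3) = 0.7, so p = 28.25 + 0.7q.
Competitive equilibrium: 42.5 − 0.76q = 28.25 + 0.7q → q* = 9.7603, p* = 35.0822.
At q = 2.8: demand price = 42.5 − 0.76·2.8 = 40.372; supply price = 28.25 + 0.7·2.8 = 30.21.
Δq = 9.7603 − 2.8 = 6.9603; wedge = 40.372 − 30.21 = 10.162.
Deadweight loss = ½ × 6.9603 × 10.162 = $35.37 million.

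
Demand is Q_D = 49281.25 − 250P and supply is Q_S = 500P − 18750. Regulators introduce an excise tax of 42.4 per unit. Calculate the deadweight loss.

In inverse form: demand P = 197.125 − 0.004Q, supply P = 37.5 + 0.002Q.
Competitive equilibrium: 197.125 − 0.004Q = 37.5 + 0.002Q → Q* = 26604.1667, P* = 90.7083.
With the tax, the buyer price exceeds the seller price by 42.4: (197.125 − 0.004Q) − (37.5 + 0.002Q) = 42.4 → Q' = 19537.5.
ΔQ = 26604.1667 − 19537.5 = 7066.6667; the wedge equals the tax, 42.4.
DWL = ½ × 7066.6667 × 42.4 = 149813.33.

149813.33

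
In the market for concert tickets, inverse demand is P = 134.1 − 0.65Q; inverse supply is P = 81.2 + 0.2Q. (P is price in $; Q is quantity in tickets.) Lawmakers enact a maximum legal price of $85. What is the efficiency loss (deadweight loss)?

$794.45

Competitive equilibrium: 134.1 − 0.65Q = 81.2 + 0.2Q → Q* = 62.2353, P* = 93.6471.
At the ceiling P = 85, quantity supplied = (85 − 81.2)/0.2 = 19.
Willingness to pay at Q' = 19: 134.1 − 0.65·19 = 121.75.
ΔQ = 62.2353 − 19 = 43.2353; wedge = 121.75 − 85 = 36.75.
Deadweight loss = ½ × 43.2353 × 36.75 = $794.45.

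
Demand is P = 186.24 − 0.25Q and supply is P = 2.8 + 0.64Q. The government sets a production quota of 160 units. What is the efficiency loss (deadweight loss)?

946.23

Competitive equilibrium: 186.24 − 0.25Q = 2.8 + 0.64Q → Q* = 206.1124, P* = 134.7119.
At Q = 160: demand price = 186.24 − 0.25·160 = 146.24; supply price = 2.8 + 0.64·160 = 105.2.
ΔQ = 206.1124 − 160 = 46.1124; wedge = 146.24 − 105.2 = 41.04.
DWL = ½ × 46.1124 × 41.04 = 946.23.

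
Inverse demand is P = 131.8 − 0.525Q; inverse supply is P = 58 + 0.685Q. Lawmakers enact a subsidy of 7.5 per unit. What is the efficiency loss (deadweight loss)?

Competitive equilibrium: 131.8 − 0.525Q = 58 + 0.685Q → Q* = 60.9917, P* = 99.7793.
The subsidy lowers effective supply by 7.5: P = 50.5 + 0.685Q.
New quantity: 131.8 − 0.525Q = 50.5 + 0.685Q → Q' = 67.1901.
Overproduction ΔQ = 67.1901 − 60.9917 = 6.1984; wedge = subsidy = 7.5.
Welfare loss = ½ × 6.1984 × 7.5 = 23.24.

23.24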